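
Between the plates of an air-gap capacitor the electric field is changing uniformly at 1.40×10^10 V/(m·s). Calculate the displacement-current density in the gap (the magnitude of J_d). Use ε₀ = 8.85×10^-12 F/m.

J_d = ε₀ ∂E/∂t, so J_d = 0.124 A/m².

0.124 A/m²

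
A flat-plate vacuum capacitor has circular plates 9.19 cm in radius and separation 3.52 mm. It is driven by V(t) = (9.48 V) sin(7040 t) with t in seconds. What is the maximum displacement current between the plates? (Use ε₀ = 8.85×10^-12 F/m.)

(dE/dt)_max = V₀ω/d = 1.896×10^7 V/(m·s); ω = 7040 rad/s.
I_d,max = ε₀ A (dE/dt)_max = (8.85×10^-12)(0.02653)(1.896×10^7) = 4.45×10^-6 A.

4.45×10^-6 A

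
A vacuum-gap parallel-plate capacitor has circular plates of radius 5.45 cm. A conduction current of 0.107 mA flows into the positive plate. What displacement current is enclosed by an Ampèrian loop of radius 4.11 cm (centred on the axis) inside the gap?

Between the plates the displacement current equals the wire current: I_d = 0.107 mA = 1.07×10^-4 A.
The field is uniform, so I_d,enc = I_d (r/R)² = (1.07×10^-4)(4.11/5.45)² = 6.09×10^-5 A.

6.09×10^-5 A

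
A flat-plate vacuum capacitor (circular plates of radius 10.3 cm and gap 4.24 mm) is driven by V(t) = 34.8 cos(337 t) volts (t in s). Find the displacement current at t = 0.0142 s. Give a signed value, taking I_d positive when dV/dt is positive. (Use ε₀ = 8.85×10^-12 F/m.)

8.14×10^-7 A

dE/dt = (V₀ω/d)·−sin(ωt) with ωt = 4.7854 rad: (34.8)(337)(0.9973)/(4.24×10^-3) = 2.758×10^6 V/(m·s).
I_d = ε₀ A dE/dt = (8.85×10^-12)(0.03333)(2.758×10^6) = 8.14×10^-7 A.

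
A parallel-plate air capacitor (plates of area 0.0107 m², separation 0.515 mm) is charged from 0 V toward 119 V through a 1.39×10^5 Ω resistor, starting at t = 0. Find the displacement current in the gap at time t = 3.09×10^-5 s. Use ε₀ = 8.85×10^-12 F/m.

With C = ε₀A/d = (8.85×10^-12)(0.0107)/(5.15×10^-4) = 1.839×10^-10 F, the time constant is τ = RC = 2.556×10^-5 s, so t/τ = 1.209 and e^(−t/τ) = 0.2985.
I_d = I_cond = (V₀/R) e^(−t/τ) = (8.561×10^-4)(0.2985) = 2.56×10^-4 A.

2.56×10^-4 A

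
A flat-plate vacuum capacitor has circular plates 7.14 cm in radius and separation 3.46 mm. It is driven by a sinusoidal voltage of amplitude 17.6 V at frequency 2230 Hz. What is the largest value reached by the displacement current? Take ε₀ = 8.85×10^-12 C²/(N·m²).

(dE/dt)_max = V₀ω/d = 7.126×10^7 V/(m·s); ω = 2πf = 1.401×10^4 rad/s.
I_d,max = ε₀ A (dE/dt)_max = (8.85×10^-12)(0.01602)(7.126×10^7) = 1.01×10^-5 A.

1.01×10^-5 A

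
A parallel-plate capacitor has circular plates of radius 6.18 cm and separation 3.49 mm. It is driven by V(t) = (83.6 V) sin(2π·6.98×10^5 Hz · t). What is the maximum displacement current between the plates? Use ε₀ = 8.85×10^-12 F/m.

0.0112 A

The displacement current equals the conduction current C dV/dt, which peaks at C V₀ ω.
With C = ε₀A/d = (8.85×10^-12)(0.01200)/(3.49×10^-3) = 3.043×10^-11 F and ω = 2πf = 4.386×10^6 rad/s, I_d,max = (3.043×10^-11)(83.6)(4.386×10^6) = 0.0112 A.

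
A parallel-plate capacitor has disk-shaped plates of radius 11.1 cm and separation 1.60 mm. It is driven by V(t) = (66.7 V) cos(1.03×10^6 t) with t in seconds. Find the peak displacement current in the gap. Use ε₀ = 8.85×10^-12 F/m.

0.0147 A

(dE/dt)_max = V₀ω/d = 4.294×10^10 V/(m·s); ω = 1.03×10^6 rad/s.
I_d,max = ε₀ A (dE/dt)_max = (8.85×10^-12)(0.03871)(4.294×10^10) = 0.0147 A.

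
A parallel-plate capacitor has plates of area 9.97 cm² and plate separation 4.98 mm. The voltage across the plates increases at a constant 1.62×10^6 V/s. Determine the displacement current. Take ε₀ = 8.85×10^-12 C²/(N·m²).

C = ε₀A/d = (8.85×10^-12)(9.97×10^-4)/(4.98×10^-3) = 1.772×10^-12 F.
I_d = C dV/dt = (1.772×10^-12)(1.62×10^6) = 2.87×10^-6 A.

2.87×10^-6 A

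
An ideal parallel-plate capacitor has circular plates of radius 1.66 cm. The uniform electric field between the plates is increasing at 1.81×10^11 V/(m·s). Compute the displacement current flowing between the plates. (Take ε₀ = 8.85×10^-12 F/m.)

1.39×10^-3 A

With a uniform field, Φ_E = EA, so I_d = ε₀ A dE/dt = 1.39×10^-3 A.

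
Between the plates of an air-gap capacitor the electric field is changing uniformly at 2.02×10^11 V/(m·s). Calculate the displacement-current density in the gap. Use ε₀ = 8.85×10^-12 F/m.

1.79 A/m²

J_d = ε₀ ∂E/∂t, so J_d = 1.79 A/m².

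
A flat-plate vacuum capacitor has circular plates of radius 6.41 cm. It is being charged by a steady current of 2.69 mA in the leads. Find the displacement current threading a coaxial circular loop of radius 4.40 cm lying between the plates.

1.27×10^-3 A

By continuity the displacement current in the gap matches the conduction current: I_d = 2.69×10^-3 A.
Through an area πr² the displacement current is I_d·(πr²/πR²) = I_d (r/R)² = 1.27×10^-3 A.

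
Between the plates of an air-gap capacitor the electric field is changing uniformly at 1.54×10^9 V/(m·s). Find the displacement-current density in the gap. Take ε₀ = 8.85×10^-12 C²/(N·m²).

The displacement-current density is ε₀ ∂E/∂t = (8.85×10^-12)(1.54×10^9) = 0.0136 A/m².

0.0136 A/m²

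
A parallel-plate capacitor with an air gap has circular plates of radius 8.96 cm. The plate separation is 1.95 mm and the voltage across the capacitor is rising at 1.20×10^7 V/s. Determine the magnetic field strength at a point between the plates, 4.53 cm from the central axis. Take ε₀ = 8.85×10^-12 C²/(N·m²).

1.55×10^-9 T

I_d = C dV/dt with C = ε₀πR²/d = 1.145×10^-10 F, so I_d = (1.145×10^-10)(1.20×10^7) = 1.374×10^-3 A.
An Ampèrian loop of radius r encloses a fraction (r/R)² of I_d. Then B·2πr = μ₀ I_d (r/R)², giving B = μ₀ I_d r/(2πR²) = 1.55×10^-9 T.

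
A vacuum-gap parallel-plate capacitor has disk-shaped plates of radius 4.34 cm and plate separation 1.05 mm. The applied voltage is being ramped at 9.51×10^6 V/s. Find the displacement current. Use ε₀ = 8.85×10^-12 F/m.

4.74×10^-4 A

The displacement current equals the charging current C dV/dt. With C = ε₀A/d = (8.85×10^-12)(5.917×10^-3)/(1.05×10^-3) = 4.987×10^-11 F, I_d = (4.987×10^-11)(9.51×10^6) = 4.74×10^-4 A.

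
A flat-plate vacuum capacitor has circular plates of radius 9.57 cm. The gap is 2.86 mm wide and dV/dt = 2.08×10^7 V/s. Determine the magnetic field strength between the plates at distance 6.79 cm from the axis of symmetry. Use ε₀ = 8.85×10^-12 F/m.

2.75×10^-9 T

dE/dt = (dV/dt)/d = 7.273×10^9 V/(m·s); I_d = ε₀(πR²)(dE/dt) = (8.85×10^-12)(0.02877)(7.273×10^9) = 1.852×10^-3 A.
An Ampèrian loop of radius r encloses a fraction (r/R)² of I_d. Then B·2πr = μ₀ I_d (r/R)², giving B = μ₀ I_d r/(2πR²) = 2.75×10^-9 T.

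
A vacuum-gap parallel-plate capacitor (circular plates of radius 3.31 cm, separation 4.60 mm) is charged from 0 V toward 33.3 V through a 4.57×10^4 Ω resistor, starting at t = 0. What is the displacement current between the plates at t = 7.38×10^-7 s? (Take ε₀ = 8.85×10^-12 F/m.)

C = ε₀A/d = (8.85×10^-12)(3.442×10^-3)/(4.60×10^-3) = 6.622×10^-12 F and τ = RC = 3.026×10^-7 s. I_d in the gap equals the RC charging current.
I_d(t) = (V₀/R) e^(−t/τ) = 7.287×10^-4 · e^(−2.439) = 6.36×10^-5 A.

6.36×10^-5 A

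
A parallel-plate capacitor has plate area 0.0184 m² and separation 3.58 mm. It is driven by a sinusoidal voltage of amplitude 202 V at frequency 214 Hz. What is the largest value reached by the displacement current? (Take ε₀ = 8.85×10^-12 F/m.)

The displacement current equals the conduction current C dV/dt, which peaks at C V₀ ω.
With C = ε₀A/d = (8.85×10^-12)(0.0184)/(3.58×10^-3) = 4.549×10^-11 F and ω = 2πf = 1345 rad/s, I_d,max = (4.549×10^-11)(202)(1345) = 1.24×10^-5 A.

1.24×10^-5 A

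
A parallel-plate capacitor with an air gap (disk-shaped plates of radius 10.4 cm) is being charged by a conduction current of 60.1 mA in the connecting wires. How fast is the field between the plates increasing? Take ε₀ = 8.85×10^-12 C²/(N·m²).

2.00×10^11 V/(m·s)

Charge continuity gives I_d = I = 0.0601 A between the plates.
Then dE/dt = I_d/(ε₀A) = 2.00×10^11 V/(m·s).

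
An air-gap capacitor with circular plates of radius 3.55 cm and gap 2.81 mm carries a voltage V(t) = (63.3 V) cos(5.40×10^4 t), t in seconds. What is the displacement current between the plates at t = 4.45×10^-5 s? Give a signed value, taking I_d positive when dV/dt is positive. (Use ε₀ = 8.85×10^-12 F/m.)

-2.87×10^-5 A

C = ε₀A/d = (8.85×10^-12)(3.959×10^-3)/(2.81×10^-3) = 1.247×10^-11 F. dV/dt = V₀ω·−sin(ωt); at ωt = 2.403 rad this factor is -0.6732.
I_d = C dV/dt = (1.247×10^-11)(63.3)(5.40×10^4)(-0.6732) = -2.87×10^-5 A.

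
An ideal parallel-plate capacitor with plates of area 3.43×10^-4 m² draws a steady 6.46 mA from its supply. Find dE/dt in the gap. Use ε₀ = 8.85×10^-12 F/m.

2.13×10^12 V/(m·s)

The displacement current between the plates equals the conduction current, I_d = 6.46 mA.
Inverting I_d = ε₀ A dE/dt gives dE/dt = 6.46×10^-3 / (8.85×10^-12 · 3.43×10^-4) = 2.13×10^12 V/(m·s).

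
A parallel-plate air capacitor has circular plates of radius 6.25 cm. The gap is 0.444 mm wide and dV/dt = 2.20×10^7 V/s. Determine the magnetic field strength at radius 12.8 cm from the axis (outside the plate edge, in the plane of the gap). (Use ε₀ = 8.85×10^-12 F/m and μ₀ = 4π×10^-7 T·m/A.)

With E = V/d, dE/dt = 4.955×10^10 V/(m·s) and πR² = 0.01227 m², giving I_d = ε₀ πR² dE/dt = 5.381×10^-3 A.
With r > R the enclosed displacement current is the full I_d; B = μ₀ I_d / (2πr) = 8.41×10^-9 T.

8.41×10^-9 T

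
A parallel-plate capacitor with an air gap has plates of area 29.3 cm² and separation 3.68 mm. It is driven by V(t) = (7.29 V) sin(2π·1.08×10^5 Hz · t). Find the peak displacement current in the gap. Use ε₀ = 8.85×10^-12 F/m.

3.49×10^-5 A

The displacement current equals the conduction current C dV/dt, which peaks at C V₀ ω.
With C = ε₀A/d = (8.85×10^-12)(2.93×10^-3)/(3.68×10^-3) = 7.046×10^-12 F and ω = 2πf = 6.786×10^5 rad/s, I_d,max = (7.046×10^-12)(7.29)(6.786×10^5) = 3.49×10^-5 A.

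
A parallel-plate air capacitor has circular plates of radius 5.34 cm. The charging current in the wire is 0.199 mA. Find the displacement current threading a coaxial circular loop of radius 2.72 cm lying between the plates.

Between the plates the displacement current equals the wire current: I_d = 0.199 mA = 1.99×10^-4 A.
The field is uniform, so I_d,enc = I_d (r/R)² = (1.99×10^-4)(2.72/5.34)² = 5.16×10^-5 A.

5.16×10^-5 A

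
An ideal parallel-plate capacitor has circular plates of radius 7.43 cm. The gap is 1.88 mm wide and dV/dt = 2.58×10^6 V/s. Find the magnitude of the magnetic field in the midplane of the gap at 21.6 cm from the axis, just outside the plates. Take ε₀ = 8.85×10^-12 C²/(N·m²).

1.95×10^-10 T

I_d = C dV/dt with C = ε₀πR²/d = 8.163×10^-11 F, so I_d = (8.163×10^-11)(2.58×10^6) = 2.106×10^-4 A.
For r ≥ R the full I_d is enclosed: B = μ₀ I_d/(2πr) = (4π×10^-7)(2.106×10^-4)/(2π·0.216) = 1.95×10^-10 T.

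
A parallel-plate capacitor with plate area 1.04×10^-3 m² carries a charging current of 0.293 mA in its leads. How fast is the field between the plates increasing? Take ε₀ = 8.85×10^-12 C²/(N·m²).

3.18×10^10 V/(m·s)

By continuity, I_d in the gap equals the 0.293 mA flowing in the wire.
Then dE/dt = I_d/(ε₀A) = 3.18×10^10 V/(m·s).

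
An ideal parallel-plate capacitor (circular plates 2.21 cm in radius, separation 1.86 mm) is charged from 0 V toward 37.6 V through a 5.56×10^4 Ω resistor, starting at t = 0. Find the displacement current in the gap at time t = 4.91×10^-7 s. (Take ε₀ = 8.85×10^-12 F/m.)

C = ε₀A/d = (8.85×10^-12)(1.534×10^-3)/(1.86×10^-3) = 7.299×10^-12 F, so τ = RC = 4.058×10^-7 s.
The conduction current is I(t) = (V₀/R) e^(−t/τ), and the displacement current between the plates equals it.
t/τ = 1.210; I_d = (37.6/5.56×10^4) · e^(−1.210) = (6.763×10^-4)(0.2982) = 2.02×10^-4 A.

2.02×10^-4 A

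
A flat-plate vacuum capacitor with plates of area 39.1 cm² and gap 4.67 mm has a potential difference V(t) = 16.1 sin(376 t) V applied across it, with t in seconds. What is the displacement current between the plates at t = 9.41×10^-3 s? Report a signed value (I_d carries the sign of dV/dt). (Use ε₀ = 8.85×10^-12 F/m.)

-4.14×10^-8 A

dV/dt = (16.1)(376)·cos(3.53816) = -5584 V/s.
I_d = C dV/dt with C = ε₀A/d = (8.85×10^-12)(3.91×10^-3)/(4.67×10^-3) = 7.410×10^-12 F, so I_d = (7.410×10^-12)(-5584) = -4.14×10^-8 A.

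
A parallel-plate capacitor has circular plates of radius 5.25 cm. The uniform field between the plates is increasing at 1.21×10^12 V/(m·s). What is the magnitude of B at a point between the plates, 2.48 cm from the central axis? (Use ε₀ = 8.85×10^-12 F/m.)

1.67×10^-7 T

Total displacement current: I_d = ε₀(πR²)(dE/dt) = (8.85×10^-12)(8.659×10^-3)(1.21×10^12) = 0.09272 A.
An Ampèrian loop of radius r encloses a fraction (r/R)² of I_d. Then B·2πr = μ₀ I_d (r/R)², giving B = μ₀ I_d r/(2πR²) = 1.67×10^-7 T.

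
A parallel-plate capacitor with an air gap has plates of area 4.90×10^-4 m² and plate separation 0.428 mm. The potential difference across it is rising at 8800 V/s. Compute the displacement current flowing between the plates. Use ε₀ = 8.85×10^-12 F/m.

The field between the plates is E = V/d, so dE/dt = (8800)/(4.28×10^-4 m) = 2.056×10^7 V/(m·s).
I_d = ε₀ A (dE/dt) = (8.85×10^-12)(4.90×10^-4)(2.056×10^7) = 8.92×10^-8 A.

8.92×10^-8 A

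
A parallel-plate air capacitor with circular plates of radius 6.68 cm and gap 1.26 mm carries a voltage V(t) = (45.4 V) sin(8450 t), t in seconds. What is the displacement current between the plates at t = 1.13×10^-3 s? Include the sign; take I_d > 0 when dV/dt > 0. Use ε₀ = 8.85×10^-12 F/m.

dE/dt = (V₀ω/d)·cos(ωt) with ωt = 9.5485 rad: (45.4)(8450)(-0.9924)/(1.26×10^-3) = -3.022×10^8 V/(m·s).
I_d = ε₀ A dE/dt = (8.85×10^-12)(0.01402)(-3.022×10^8) = -3.75×10^-5 A.

-3.75×10^-5 A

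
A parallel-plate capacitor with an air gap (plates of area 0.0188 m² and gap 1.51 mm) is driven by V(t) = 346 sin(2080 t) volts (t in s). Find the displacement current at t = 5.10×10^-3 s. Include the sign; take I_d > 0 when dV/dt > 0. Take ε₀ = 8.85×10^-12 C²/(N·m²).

C = ε₀A/d = (8.85×10^-12)(0.0188)/(1.51×10^-3) = 1.102×10^-10 F. dV/dt = V₀ω·cos(ωt); at ωt = 10.608 rad this factor is -0.3779.
I_d = C dV/dt = (1.102×10^-10)(346)(2080)(-0.3779) = -3.00×10^-5 A.

-3.00×10^-5 A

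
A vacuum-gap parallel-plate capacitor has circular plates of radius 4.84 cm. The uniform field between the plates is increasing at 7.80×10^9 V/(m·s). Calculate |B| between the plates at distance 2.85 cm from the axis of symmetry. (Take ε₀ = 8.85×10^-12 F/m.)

1.24×10^-9 T

Total displacement current: I_d = ε₀(πR²)(dE/dt) = (8.85×10^-12)(7.359×10^-3)(7.80×10^9) = 5.080×10^-4 A.
For r < R the Ampère–Maxwell law gives B(2πr) = μ₀ I_d (r²/R²), so B = μ₀ I_d r/(2πR²) = (4π×10^-7)(5.080×10^-4)(0.0285)/(2π·0.0484²) = 1.24×10^-9 T.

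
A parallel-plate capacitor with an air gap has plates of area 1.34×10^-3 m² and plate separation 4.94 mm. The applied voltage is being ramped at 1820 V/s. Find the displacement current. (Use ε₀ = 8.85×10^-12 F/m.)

The displacement current equals the charging current C dV/dt. With C = ε₀A/d = (8.85×10^-12)(1.34×10^-3)/(4.94×10^-3) = 2.401×10^-12 F, I_d = (2.401×10^-12)(1820) = 4.37×10^-9 A.

4.37×10^-9 A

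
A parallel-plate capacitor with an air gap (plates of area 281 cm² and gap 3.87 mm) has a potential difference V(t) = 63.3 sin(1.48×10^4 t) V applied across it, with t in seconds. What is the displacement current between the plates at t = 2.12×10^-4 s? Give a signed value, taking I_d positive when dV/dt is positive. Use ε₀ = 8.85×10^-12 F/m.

-6.02×10^-5 A

dV/dt = (63.3)(1.48×10^4)·cos(3.1376) = -9.368×10^5 V/s.
I_d = C dV/dt with C = ε₀A/d = (8.85×10^-12)(0.0281)/(3.87×10^-3) = 6.426×10^-11 F, so I_d = (6.426×10^-11)(-9.368×10^5) = -6.02×10^-5 A.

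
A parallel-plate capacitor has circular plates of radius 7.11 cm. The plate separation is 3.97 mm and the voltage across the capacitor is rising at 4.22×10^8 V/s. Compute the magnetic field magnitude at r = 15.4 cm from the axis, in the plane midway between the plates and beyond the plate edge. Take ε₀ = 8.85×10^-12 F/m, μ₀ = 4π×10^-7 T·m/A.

dE/dt = (dV/dt)/d = 1.063×10^11 V/(m·s); I_d = ε₀(πR²)(dE/dt) = (8.85×10^-12)(0.01588)(1.063×10^11) = 0.01494 A.
Outside the plates the loop encloses all of I_d, so B·2πr = μ₀ I_d and B = 1.94×10^-8 T.

1.94×10^-8 T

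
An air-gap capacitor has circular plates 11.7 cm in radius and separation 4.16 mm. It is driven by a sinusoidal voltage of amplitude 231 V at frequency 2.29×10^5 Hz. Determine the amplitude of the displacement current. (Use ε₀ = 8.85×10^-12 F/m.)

0.0304 A

The displacement current equals the conduction current C dV/dt, which peaks at C V₀ ω.
With C = ε₀A/d = (8.85×10^-12)(0.04301)/(4.16×10^-3) = 9.150×10^-11 F and ω = 2πf = 1.439×10^6 rad/s, I_d,max = (9.150×10^-11)(231)(1.439×10^6) = 0.0304 A.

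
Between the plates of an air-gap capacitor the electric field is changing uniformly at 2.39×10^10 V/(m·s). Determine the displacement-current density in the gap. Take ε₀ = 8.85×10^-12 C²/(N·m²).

0.212 A/m²

The displacement-current density is ε₀ ∂E/∂t = (8.85×10^-12)(2.39×10^10) = 0.212 A/m².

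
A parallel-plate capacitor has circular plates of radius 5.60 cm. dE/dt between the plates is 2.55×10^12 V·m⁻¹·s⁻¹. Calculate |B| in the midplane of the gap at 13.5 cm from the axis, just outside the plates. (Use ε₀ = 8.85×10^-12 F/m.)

3.29×10^-7 T

Through the whole plate area (πR² = 9.852×10^-3 m²), I_d = ε₀ πR² dE/dt = 0.2223 A.
For r ≥ R the full I_d is enclosed: B = μ₀ I_d/(2πr) = (4π×10^-7)(0.2223)/(2π·0.135) = 3.29×10^-7 T.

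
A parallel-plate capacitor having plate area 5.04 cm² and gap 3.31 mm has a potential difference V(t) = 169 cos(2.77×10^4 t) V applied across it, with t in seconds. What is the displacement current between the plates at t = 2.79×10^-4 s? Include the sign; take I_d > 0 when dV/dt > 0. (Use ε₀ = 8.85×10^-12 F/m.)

-6.26×10^-6 A

dV/dt = (169)(2.77×10^4)·−sin(7.7283) = -4.644×10^6 V/s.
I_d = C dV/dt with C = ε₀A/d = (8.85×10^-12)(5.04×10^-4)/(3.31×10^-3) = 1.348×10^-12 F, so I_d = (1.348×10^-12)(-4.644×10^6) = -6.26×10^-6 A.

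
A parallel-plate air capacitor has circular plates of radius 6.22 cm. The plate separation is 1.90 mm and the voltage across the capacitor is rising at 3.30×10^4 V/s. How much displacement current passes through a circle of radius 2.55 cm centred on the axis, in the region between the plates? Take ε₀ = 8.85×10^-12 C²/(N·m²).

I_d = C dV/dt with C = ε₀πR²/d = 5.659×10^-11 F, so I_d = (5.659×10^-11)(3.30×10^4) = 1.867×10^-6 A.
Through an area πr² the displacement current is I_d·(πr²/πR²) = I_d (r/R)² = 3.14×10^-7 A.

3.14×10^-7 A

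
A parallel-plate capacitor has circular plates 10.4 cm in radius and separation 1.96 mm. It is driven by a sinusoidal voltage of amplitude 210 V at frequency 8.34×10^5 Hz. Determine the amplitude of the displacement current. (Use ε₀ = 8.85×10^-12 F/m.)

(dE/dt)_max = V₀ω/d = 5.614×10^11 V/(m·s); ω = 2πf = 5.240×10^6 rad/s.
I_d,max = ε₀ A (dE/dt)_max = (8.85×10^-12)(0.03398)(5.614×10^11) = 0.169 A.

0.169 A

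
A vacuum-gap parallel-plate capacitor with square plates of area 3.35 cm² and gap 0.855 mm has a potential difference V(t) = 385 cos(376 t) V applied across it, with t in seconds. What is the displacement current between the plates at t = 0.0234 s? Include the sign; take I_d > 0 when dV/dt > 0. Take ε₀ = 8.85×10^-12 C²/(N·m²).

C = ε₀A/d = (8.85×10^-12)(3.35×10^-4)/(8.55×10^-4) = 3.468×10^-12 F. dV/dt = V₀ω·−sin(ωt); at ωt = 8.7984 rad this factor is -0.5862.
I_d = C dV/dt = (3.468×10^-12)(385)(376)(-0.5862) = -2.94×10^-7 A.

-2.94×10^-7 A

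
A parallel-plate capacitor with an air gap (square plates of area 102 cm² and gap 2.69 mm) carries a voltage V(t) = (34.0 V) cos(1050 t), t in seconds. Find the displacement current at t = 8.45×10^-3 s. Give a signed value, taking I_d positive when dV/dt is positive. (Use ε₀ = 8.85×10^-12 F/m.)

C = ε₀A/d = (8.85×10^-12)(0.0102)/(2.69×10^-3) = 3.356×10^-11 F. dV/dt = V₀ω·−sin(ωt); at ωt = 8.8725 rad this factor is -0.5246.
I_d = C dV/dt = (3.356×10^-11)(34.0)(1050)(-0.5246) = -6.29×10^-7 A.

-6.29×10^-7 A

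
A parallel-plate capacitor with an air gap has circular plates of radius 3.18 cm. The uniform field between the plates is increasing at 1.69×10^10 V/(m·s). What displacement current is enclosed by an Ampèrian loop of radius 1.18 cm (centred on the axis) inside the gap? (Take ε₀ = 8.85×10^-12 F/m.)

Total displacement current: I_d = ε₀(πR²)(dE/dt) = (8.85×10^-12)(3.177×10^-3)(1.69×10^10) = 4.752×10^-4 A.
The field is uniform, so I_d,enc = I_d (r/R)² = (4.752×10^-4)(1.18/3.18)² = 6.54×10^-5 A.

6.54×10^-5 A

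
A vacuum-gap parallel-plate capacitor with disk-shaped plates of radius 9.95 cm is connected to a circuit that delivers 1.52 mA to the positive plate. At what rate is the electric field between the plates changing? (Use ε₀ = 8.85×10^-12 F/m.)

By continuity, I_d in the gap equals the 1.52 mA flowing in the wire.
Since I_d = ε₀ A dE/dt, dE/dt = I_d/(ε₀A) = (1.52×10^-3)/((8.85×10^-12)(0.03110)) = 5.52×10^9 V/(m·s).

5.52×10^9 V/(m·s)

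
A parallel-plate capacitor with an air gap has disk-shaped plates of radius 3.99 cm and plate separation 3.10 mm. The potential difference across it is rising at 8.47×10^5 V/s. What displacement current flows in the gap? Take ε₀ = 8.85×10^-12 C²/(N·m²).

1.21×10^-5 A

E = V/d so dE/dt = (dV/dt)/d = 2.732×10^8 V/(m·s), and I_d = ε₀ A dE/dt = (8.85×10^-12)(5.001×10^-3)(2.732×10^8) = 1.21×10^-5 A.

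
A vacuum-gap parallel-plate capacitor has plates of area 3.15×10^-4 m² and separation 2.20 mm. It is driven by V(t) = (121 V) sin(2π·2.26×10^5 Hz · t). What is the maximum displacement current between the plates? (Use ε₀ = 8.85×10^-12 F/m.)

The displacement current equals the conduction current C dV/dt, which peaks at C V₀ ω.
With C = ε₀A/d = (8.85×10^-12)(3.15×10^-4)/(2.20×10^-3) = 1.267×10^-12 F and ω = 2πf = 1.420×10^6 rad/s, I_d,max = (1.267×10^-12)(121)(1.420×10^6) = 2.18×10^-4 A.

2.18×10^-4 A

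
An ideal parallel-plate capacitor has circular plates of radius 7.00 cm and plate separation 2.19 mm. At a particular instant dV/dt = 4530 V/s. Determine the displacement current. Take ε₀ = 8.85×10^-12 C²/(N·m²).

The displacement current equals the charging current C dV/dt. With C = ε₀A/d = (8.85×10^-12)(0.01539)/(2.19×10^-3) = 6.219×10^-11 F, I_d = (6.219×10^-11)(4530) = 2.82×10^-7 A.

2.82×10^-7 A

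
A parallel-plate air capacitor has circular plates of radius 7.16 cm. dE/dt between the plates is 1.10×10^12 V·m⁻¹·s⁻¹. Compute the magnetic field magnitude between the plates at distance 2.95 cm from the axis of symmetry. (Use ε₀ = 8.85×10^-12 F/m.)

Total displacement current: I_d = ε₀(πR²)(dE/dt) = (8.85×10^-12)(0.01611)(1.10×10^12) = 0.1568 A.
∮B·dl = μ₀ I_d,enc with I_d,enc = I_d r²/R² = 0.02662 A; so B = μ₀ I_d,enc/(2πr) = 1.80×10^-7 T.

1.80×10^-7 T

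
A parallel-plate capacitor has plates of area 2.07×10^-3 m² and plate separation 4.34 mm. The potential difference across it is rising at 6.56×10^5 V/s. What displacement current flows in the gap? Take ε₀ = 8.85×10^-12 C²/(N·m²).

2.77×10^-6 A

C = ε₀A/d = (8.85×10^-12)(2.07×10^-3)/(4.34×10^-3) = 4.221×10^-12 F.
I_d = C dV/dt = (4.221×10^-12)(6.56×10^5) = 2.77×10^-6 A.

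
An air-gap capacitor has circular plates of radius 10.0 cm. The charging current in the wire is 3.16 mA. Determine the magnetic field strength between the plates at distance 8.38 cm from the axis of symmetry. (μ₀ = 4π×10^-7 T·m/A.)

No conduction current crosses the gap, so I_d there equals the 3.16×10^-3 A in the leads.
∮B·dl = μ₀ I_d,enc with I_d,enc = I_d r²/R² = 2.219×10^-3 A; so B = μ₀ I_d,enc/(2πr) = 5.30×10^-9 T.

5.30×10^-9 T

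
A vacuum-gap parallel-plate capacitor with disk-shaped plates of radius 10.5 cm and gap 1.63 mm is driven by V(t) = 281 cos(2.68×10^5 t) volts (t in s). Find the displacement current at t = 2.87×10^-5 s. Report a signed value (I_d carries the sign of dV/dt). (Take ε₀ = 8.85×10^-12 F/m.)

C = ε₀A/d = (8.85×10^-12)(0.03464)/(1.63×10^-3) = 1.881×10^-10 F. dV/dt = V₀ω·−sin(ωt); at ωt = 7.6916 rad this factor is -0.9868.
I_d = C dV/dt = (1.881×10^-10)(281)(2.68×10^5)(-0.9868) = -0.0140 A.

-0.0140 A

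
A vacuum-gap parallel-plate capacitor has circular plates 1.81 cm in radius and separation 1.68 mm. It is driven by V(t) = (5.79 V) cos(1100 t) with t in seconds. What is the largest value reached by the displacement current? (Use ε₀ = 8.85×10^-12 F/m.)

C = ε₀A/d = (8.85×10^-12)(1.029×10^-3)/(1.68×10^-3) = 5.421×10^-12 F; ω = 1100 rad/s.
I_d = C dV/dt, so |I_d|_max = C V₀ ω = (5.421×10^-12)(5.79)(1100) = 3.45×10^-8 A.

3.45×10^-8 A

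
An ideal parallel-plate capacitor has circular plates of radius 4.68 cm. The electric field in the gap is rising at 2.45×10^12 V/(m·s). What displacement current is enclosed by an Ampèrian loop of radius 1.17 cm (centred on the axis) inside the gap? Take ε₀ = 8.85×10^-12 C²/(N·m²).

Total displacement current: I_d = ε₀(πR²)(dE/dt) = (8.85×10^-12)(6.881×10^-3)(2.45×10^12) = 0.1492 A.
The field is uniform, so I_d,enc = I_d (r/R)² = (0.1492)(1.17/4.68)² = 9.32×10^-3 A.

9.32×10^-3 A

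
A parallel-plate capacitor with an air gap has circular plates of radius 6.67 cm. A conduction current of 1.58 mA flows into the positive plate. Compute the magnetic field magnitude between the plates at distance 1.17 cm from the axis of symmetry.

No conduction current crosses the gap, so I_d there equals the 1.58×10^-3 A in the leads.
An Ampèrian loop of radius r encloses a fraction (r/R)² of I_d. Then B·2πr = μ₀ I_d (r/R)², giving B = μ₀ I_d r/(2πR²) = 8.31×10^-10 T.

8.31×10^-10 T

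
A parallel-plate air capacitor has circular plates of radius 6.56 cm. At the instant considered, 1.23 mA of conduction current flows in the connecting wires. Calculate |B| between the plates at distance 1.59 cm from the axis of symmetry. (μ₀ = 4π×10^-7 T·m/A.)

9.09×10^-10 T

Between the plates the displacement current equals the wire current: I_d = 1.23 mA = 1.23×10^-3 A.
For r < R the Ampère–Maxwell law gives B(2πr) = μ₀ I_d (r²/R²), so B = μ₀ I_d r/(2πR²) = (4π×10^-7)(1.23×10^-3)(0.0159)/(2π·0.0656²) = 9.09×10^-10 T.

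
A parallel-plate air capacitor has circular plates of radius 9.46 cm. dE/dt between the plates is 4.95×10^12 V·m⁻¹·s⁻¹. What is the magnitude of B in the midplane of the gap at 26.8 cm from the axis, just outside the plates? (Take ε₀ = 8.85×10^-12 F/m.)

Total displacement current: I_d = ε₀(πR²)(dE/dt) = (8.85×10^-12)(0.02811)(4.95×10^12) = 1.231 A.
For r ≥ R the full I_d is enclosed: B = μ₀ I_d/(2πr) = (4π×10^-7)(1.231)/(2π·0.268) = 9.19×10^-7 T.

9.19×10^-7 T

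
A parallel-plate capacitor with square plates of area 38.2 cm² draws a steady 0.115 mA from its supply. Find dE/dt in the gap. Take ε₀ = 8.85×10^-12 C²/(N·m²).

By continuity, I_d in the gap equals the 0.115 mA flowing in the wire.
Inverting I_d = ε₀ A dE/dt gives dE/dt = 1.15×10^-4 / (8.85×10^-12 · 3.82×10^-3) = 3.40×10^9 V/(m·s).

3.40×10^9 V/(m·s)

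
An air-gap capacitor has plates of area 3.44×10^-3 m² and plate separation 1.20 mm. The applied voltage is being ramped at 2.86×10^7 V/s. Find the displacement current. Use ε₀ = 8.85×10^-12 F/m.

7.26×10^-4 A

The displacement current equals the charging current C dV/dt. With C = ε₀A/d = (8.85×10^-12)(3.44×10^-3)/(1.20×10^-3) = 2.537×10^-11 F, I_d = (2.537×10^-11)(2.86×10^7) = 7.26×10^-4 A.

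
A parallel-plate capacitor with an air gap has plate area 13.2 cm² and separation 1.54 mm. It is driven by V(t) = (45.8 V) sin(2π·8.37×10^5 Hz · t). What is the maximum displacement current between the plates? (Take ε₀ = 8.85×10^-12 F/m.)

(dE/dt)_max = V₀ω/d = 1.564×10^11 V/(m·s); ω = 2πf = 5.259×10^6 rad/s.
I_d,max = ε₀ A (dE/dt)_max = (8.85×10^-12)(1.32×10^-3)(1.564×10^11) = 1.83×10^-3 A.

1.83×10^-3 A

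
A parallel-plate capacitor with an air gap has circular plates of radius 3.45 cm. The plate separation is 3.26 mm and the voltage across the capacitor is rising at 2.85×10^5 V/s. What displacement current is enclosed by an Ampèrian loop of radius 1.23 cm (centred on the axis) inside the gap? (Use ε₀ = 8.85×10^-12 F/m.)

3.68×10^-7 A

With E = V/d, dE/dt = 8.742×10^7 V/(m·s) and πR² = 3.739×10^-3 m², giving I_d = ε₀ πR² dE/dt = 2.893×10^-6 A.
The field is uniform, so I_d,enc = I_d (r/R)² = (2.893×10^-6)(1.23/3.45)² = 3.68×10^-7 A.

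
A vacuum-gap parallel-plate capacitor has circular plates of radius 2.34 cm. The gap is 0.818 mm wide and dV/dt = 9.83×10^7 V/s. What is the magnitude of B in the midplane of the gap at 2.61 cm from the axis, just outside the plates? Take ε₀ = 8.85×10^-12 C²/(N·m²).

I_d = C dV/dt with C = ε₀πR²/d = 1.861×10^-11 F, so I_d = (1.861×10^-11)(9.83×10^7) = 1.829×10^-3 A.
Outside the plates the loop encloses all of I_d, so B·2πr = μ₀ I_d and B = 1.40×10^-8 T.

1.40×10^-8 T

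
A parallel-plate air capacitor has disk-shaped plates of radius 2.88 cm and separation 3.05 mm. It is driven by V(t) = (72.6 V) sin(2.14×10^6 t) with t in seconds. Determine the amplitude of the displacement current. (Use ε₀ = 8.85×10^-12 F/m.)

(dE/dt)_max = V₀ω/d = 5.094×10^10 V/(m·s); ω = 2.14×10^6 rad/s.
I_d,max = ε₀ A (dE/dt)_max = (8.85×10^-12)(2.606×10^-3)(5.094×10^10) = 1.17×10^-3 A.

1.17×10^-3 A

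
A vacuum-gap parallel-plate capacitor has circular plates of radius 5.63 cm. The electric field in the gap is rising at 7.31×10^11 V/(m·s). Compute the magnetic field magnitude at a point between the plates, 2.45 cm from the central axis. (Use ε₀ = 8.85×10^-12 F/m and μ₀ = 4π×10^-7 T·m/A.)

Through the whole plate area (πR² = 9.958×10^-3 m²), I_d = ε₀ πR² dE/dt = 0.06442 A.
For r < R the Ampère–Maxwell law gives B(2πr) = μ₀ I_d (r²/R²), so B = μ₀ I_d r/(2πR²) = (4π×10^-7)(0.06442)(0.0245)/(2π·0.0563²) = 9.96×10^-8 T.

9.96×10^-8 T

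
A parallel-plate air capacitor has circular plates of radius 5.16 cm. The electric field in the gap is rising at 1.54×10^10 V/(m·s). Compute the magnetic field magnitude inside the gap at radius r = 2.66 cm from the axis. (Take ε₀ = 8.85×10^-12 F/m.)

I_d = ε₀ dΦ_E/dt = ε₀ πR² (dE/dt) = (8.85×10^-12)(8.365×10^-3)(1.54×10^10) = 1.140×10^-3 A through the full plate area.
For r < R the Ampère–Maxwell law gives B(2πr) = μ₀ I_d (r²/R²), so B = μ₀ I_d r/(2πR²) = (4π×10^-7)(1.140×10^-3)(0.0266)/(2π·0.0516²) = 2.28×10^-9 T.

2.28×10^-9 T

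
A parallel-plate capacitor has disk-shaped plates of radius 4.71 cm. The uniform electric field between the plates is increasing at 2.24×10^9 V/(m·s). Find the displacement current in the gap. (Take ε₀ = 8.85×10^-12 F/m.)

1.38×10^-4 A

With a uniform field, Φ_E = EA, so I_d = ε₀ A dE/dt = 1.38×10^-4 A.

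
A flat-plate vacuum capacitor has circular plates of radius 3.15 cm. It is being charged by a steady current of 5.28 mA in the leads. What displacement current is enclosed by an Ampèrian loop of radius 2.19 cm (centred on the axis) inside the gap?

Between the plates the displacement current equals the wire current: I_d = 5.28 mA = 5.28×10^-3 A.
Since J_d is uniform, the enclosed fraction is (r/R)² = 0.4834, giving I_d,enc = 2.55×10^-3 A.

2.55×10^-3 A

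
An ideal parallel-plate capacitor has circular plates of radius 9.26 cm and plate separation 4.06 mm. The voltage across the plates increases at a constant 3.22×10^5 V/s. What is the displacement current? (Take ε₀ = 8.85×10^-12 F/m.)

The field between the plates is E = V/d, so dE/dt = (3.22×10^5)/(4.06×10^-3 m) = 7.931×10^7 V/(m·s).
I_d = ε₀ A (dE/dt) = (8.85×10^-12)(0.02694)(7.931×10^7) = 1.89×10^-5 A.

1.89×10^-5 A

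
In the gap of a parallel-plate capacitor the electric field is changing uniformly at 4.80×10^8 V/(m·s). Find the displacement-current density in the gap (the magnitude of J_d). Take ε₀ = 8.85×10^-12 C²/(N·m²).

J_d = ε₀ dE/dt = (8.85×10^-12)(4.80×10^8) = 4.25×10^-3 A/m².

4.25×10^-3 A/m²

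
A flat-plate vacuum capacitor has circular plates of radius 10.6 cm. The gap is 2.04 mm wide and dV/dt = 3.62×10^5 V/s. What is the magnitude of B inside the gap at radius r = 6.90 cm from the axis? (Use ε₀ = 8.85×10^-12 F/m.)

6.81×10^-11 T

dE/dt = (dV/dt)/d = 1.775×10^8 V/(m·s); I_d = ε₀(πR²)(dE/dt) = (8.85×10^-12)(0.03530)(1.775×10^8) = 5.545×10^-5 A.
∮B·dl = μ₀ I_d,enc with I_d,enc = I_d r²/R² = 2.350×10^-5 A; so B = μ₀ I_d,enc/(2πr) = 6.81×10^-11 T.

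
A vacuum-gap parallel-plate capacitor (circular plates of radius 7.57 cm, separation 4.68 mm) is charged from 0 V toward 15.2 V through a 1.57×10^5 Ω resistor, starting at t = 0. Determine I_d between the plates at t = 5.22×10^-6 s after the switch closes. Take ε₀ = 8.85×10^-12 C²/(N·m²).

C = ε₀A/d = (8.85×10^-12)(0.01800)/(4.68×10^-3) = 3.404×10^-11 F and τ = RC = 5.344×10^-6 s. I_d in the gap equals the RC charging current.
I_d(t) = (V₀/R) e^(−t/τ) = 9.682×10^-5 · e^(−0.9768) = 3.65×10^-5 A.

3.65×10^-5 A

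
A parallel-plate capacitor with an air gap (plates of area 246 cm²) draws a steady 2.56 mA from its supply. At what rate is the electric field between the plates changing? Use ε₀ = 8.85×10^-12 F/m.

The displacement current between the plates equals the conduction current, I_d = 2.56 mA.
Inverting I_d = ε₀ A dE/dt gives dE/dt = 2.56×10^-3 / (8.85×10^-12 · 0.0246) = 1.18×10^10 V/(m·s).

1.18×10^10 V/(m·s)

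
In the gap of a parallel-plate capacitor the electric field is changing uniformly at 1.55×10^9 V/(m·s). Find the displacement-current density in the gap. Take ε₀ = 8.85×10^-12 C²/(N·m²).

0.0137 A/m²

J_d = ε₀ dE/dt = (8.85×10^-12)(1.55×10^9) = 0.0137 A/m².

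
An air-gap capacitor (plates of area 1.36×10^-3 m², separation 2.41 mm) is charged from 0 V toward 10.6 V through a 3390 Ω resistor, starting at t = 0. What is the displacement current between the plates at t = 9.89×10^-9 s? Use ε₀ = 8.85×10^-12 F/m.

1.74×10^-3 A

With C = ε₀A/d = (8.85×10^-12)(1.36×10^-3)/(2.41×10^-3) = 4.994×10^-12 F, the time constant is τ = RC = 1.693×10^-8 s, so t/τ = 0.5842 and e^(−t/τ) = 0.5576.
I_d = I_cond = (V₀/R) e^(−t/τ) = (3.127×10^-3)(0.5576) = 1.74×10^-3 A.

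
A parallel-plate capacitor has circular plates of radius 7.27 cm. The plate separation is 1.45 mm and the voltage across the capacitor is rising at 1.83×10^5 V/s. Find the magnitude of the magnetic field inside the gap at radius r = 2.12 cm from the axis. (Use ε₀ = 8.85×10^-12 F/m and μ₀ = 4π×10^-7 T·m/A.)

dE/dt = (dV/dt)/d = 1.262×10^8 V/(m·s); I_d = ε₀(πR²)(dE/dt) = (8.85×10^-12)(0.01660)(1.262×10^8) = 1.854×10^-5 A.
An Ampèrian loop of radius r encloses a fraction (r/R)² of I_d. Then B·2πr = μ₀ I_d (r/R)², giving B = μ₀ I_d r/(2πR²) = 1.49×10^-11 T.

1.49×10^-11 T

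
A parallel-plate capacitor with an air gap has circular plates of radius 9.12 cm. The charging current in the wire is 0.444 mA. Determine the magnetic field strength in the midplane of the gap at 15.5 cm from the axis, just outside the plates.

By continuity the displacement current in the gap matches the conduction current: I_d = 4.44×10^-4 A.
With r > R the enclosed displacement current is the full I_d; B = μ₀ I_d / (2πr) = 5.73×10^-10 T.

5.73×10^-10 T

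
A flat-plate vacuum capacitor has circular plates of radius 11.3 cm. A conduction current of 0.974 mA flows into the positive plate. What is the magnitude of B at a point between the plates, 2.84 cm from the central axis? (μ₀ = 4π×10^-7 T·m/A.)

Between the plates the displacement current equals the wire current: I_d = 0.974 mA = 9.74×10^-4 A.
An Ampèrian loop of radius r encloses a fraction (r/R)² of I_d. Then B·2πr = μ₀ I_d (r/R)², giving B = μ₀ I_d r/(2πR²) = 4.33×10^-10 T.

4.33×10^-10 T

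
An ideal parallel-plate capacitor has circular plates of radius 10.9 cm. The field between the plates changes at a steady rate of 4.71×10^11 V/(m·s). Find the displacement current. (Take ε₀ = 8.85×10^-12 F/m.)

The displacement current is ε₀ times dΦ_E/dt = ε₀ A dE/dt = (8.85×10^-12)(0.03733)(4.71×10^11) = 0.156 A.

0.156 A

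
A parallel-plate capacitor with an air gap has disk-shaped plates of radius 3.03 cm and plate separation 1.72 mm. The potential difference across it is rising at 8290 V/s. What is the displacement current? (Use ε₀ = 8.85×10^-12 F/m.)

C = ε₀A/d = (8.85×10^-12)(2.884×10^-3)/(1.72×10^-3) = 1.484×10^-11 F.
I_d = C dV/dt = (1.484×10^-11)(8290) = 1.23×10^-7 A.

1.23×10^-7 A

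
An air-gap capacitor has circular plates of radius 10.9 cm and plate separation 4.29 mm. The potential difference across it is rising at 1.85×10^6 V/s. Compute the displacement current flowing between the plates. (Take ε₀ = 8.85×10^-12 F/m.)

1.42×10^-4 A

C = ε₀A/d = (8.85×10^-12)(0.03733)/(4.29×10^-3) = 7.701×10^-11 F.
I_d = C dV/dt = (7.701×10^-11)(1.85×10^6) = 1.42×10^-4 A.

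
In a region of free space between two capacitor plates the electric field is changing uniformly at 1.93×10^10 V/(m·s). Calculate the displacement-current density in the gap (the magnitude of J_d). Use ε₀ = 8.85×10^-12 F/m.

The displacement-current density is ε₀ ∂E/∂t = (8.85×10^-12)(1.93×10^10) = 0.171 A/m².

0.171 A/m²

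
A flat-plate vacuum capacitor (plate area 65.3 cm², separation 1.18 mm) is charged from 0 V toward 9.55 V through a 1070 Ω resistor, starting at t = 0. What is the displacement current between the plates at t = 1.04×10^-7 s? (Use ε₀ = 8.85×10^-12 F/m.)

1.23×10^-3 A

C = ε₀A/d = (8.85×10^-12)(6.53×10^-3)/(1.18×10^-3) = 4.898×10^-11 F and τ = RC = 5.241×10^-8 s. I_d in the gap equals the RC charging current.
I_d(t) = (V₀/R) e^(−t/τ) = 8.925×10^-3 · e^(−1.984) = 1.23×10^-3 A.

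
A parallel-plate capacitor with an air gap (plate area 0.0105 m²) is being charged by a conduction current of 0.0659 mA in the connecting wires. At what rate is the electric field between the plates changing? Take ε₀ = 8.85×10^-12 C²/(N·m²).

Charge continuity gives I_d = I = 6.59×10^-5 A between the plates.
Since I_d = ε₀ A dE/dt, dE/dt = I_d/(ε₀A) = (6.59×10^-5)/((8.85×10^-12)(0.0105)) = 7.09×10^8 V/(m·s).

7.09×10^8 V/(m·s)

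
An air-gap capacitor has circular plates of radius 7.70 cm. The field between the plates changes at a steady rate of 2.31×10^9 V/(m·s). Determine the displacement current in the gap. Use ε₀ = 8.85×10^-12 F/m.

With a uniform field, Φ_E = EA, so I_d = ε₀ A dE/dt = 3.81×10^-4 A.

3.81×10^-4 A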